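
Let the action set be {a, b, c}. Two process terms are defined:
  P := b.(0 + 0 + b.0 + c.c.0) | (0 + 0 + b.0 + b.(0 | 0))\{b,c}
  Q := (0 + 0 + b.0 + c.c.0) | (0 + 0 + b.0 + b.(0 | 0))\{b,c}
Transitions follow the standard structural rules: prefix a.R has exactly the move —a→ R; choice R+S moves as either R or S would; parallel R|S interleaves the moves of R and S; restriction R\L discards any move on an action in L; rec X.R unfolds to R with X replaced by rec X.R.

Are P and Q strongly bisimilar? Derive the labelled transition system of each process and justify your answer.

LTS(P): 4 reachable states
  m0 = b.(0 + 0 + b.0 + c.c.0) | (0 + 0 + b.0 + b.(0 | 0))\{b,c} | =b=> m1
  m1 = (0 + 0 + b.0 + c.c.0) | (0 + 0 + b.0 + b.(0 | 0))\{b,c} | =b=> m2, =c=> m3
  m2 = 0 | (0 + 0 + b.0 + b.(0 | 0))\{b,c} | ·
  m3 = c.0 | (0 + 0 + b.0 + b.(0 | 0))\{b,c} | =c=> m2
LTS(Q): 3 reachable states
  n0 = (0 + 0 + b.0 + c.c.0) | (0 + 0 + b.0 + b.(0 | 0))\{b,c} | =b=> n1, =c=> n2
  n1 = 0 | (0 + 0 + b.0 + b.(0 | 0))\{b,c} | ·
  n2 = c.0 | (0 + 0 + b.0 + b.(0 | 0))\{b,c} | =c=> n1
Bisimilarity quotient blocks:
  B0 = {m0}
  B1 = {m1, n0}
  B2 = {m2, n1}
  B3 = {m3, n2}
m0 ∈ B0, n0 ∈ B1 → different blocks

P ≁ Q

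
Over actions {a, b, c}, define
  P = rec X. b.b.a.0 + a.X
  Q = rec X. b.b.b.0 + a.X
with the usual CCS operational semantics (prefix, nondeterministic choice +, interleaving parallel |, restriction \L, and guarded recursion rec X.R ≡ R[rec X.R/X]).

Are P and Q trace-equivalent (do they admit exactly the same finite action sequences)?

LTS(P): 4 reachable states
  m0 = rec X. b.b.a.0 + a.X :: -a-> m0, -b-> m1
  m1 = b.a.0 :: -b-> m2
  m2 = a.0 :: -a-> m3
  m3 = 0 :: stopped
LTS(Q): 4 reachable states
  n0 = rec X. b.b.b.0 + a.X :: -a-> n0, -b-> n1
  n1 = b.b.0 :: -b-> n2
  n2 = b.0 :: -b-> n3
  n3 = 0 :: stopped
Executing bba from P (initial set {m0}):
  step 1 (b): {m1}
  step 2 (b): {m2}
  step 3 (a): {m3}
  P completes σ.
Executing bba from Q (initial set {n0}):
  step 1 (b): {n1}
  step 2 (b): {n2}
  step 3 (a): ∅  — Q cannot continue

traces(P) ≠ traces(Q) — witness ⟨bba⟩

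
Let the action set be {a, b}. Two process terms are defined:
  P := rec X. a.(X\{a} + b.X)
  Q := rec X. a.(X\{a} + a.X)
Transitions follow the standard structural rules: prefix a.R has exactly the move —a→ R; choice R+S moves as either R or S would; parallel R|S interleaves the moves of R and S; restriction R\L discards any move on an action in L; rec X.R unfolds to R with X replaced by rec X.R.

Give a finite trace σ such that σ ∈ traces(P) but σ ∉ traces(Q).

ab

Reachable graph of P (2 states):
  m0 = rec X. a.(X\{a} + b.X) | ··a··> m1
  m1 = (rec X. a.(X\{a} + b.X))\{a} + b.(rec X. a.(X\{a} + b.X)) | ··b··> m0
Reachable graph of Q (2 states):
  n0 = rec X. a.(X\{a} + a.X) | ··a··> n1
  n1 = (rec X. a.(X\{a} + a.X))\{a} + a.(rec X. a.(X\{a} + a.X)) | ··a··> n0
Run σ = ⟨ab⟩ on P: start {m0}
  step 1 (a): {m1}
  step 2 (b): {m0}
  P completes σ.
Run σ = ⟨ab⟩ on Q: start {n0}
  step 1 (a): {n1}
  step 2 (b): no successor for Q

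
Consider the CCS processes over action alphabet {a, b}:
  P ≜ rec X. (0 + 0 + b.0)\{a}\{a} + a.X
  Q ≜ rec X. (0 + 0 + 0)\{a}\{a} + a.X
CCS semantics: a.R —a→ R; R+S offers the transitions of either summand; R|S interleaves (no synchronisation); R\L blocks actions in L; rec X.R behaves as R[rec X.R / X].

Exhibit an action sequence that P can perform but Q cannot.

P's transition system — 2 states:
  m0 = rec X. (0 + 0 + b.0)\{a}\{a} + a.X | --a--▸ m0, --b--▸ m1
  m1 = 0\{a}\{a} | ·
Q's transition system — 1 states:
  n0 = rec X. (0 + 0 + 0)\{a}\{a} + a.X | --a--▸ n0
Run σ = ⟨b⟩ on P: start {m0}
  [1] b ⇒ {m1}
  P completes σ.
Run σ = ⟨b⟩ on Q: start {n0}
  [1] b ⇒ ∅  — Q cannot continue

b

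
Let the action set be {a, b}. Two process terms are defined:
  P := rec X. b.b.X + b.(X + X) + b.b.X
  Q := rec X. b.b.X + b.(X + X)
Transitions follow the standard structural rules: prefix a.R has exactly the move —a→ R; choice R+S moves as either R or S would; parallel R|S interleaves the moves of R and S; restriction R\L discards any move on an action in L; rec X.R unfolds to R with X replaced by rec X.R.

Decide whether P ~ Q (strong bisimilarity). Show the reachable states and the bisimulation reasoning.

YES

LTS(P): 3 reachable states
  p0 = rec X. b.b.X + b.(X + X) + b.b.X :: ··b··> p1, ··b··> p2
  p1 = (rec X. b.b.X + b.(X + X) + b.b.X) + (rec X. b.b.X + b.(X + X) + b.b.X) :: ··b··> p1, ··b··> p2
  p2 = b.(rec X. b.b.X + b.(X + X) + b.b.X) :: ··b··> p0
LTS(Q): 3 reachable states
  q0 = rec X. b.b.X + b.(X + X) :: ··b··> q1, ··b··> q2
  q1 = (rec X. b.b.X + b.(X + X)) + (rec X. b.b.X + b.(X + X)) :: ··b··> q1, ··b··> q2
  q2 = b.(rec X. b.b.X + b.(X + X)) :: ··b··> q0
Partition-refinement fixed point:
  B0 = {p0, p1, p2, q0, q1, q2}
p0 ∈ B0, q0 ∈ B0 → same block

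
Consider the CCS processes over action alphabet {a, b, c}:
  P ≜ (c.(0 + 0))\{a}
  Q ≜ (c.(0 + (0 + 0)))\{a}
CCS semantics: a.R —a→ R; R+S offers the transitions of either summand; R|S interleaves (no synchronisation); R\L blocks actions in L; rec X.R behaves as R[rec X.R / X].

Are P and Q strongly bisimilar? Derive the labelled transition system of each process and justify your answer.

P's transition system — 2 states:
  s0 = (c.(0 + 0))\{a} :: ··c··> s1
  s1 = (0 + 0)\{a} :: stopped
Q's transition system — 2 states:
  t0 = (c.(0 + (0 + 0)))\{a} :: ··c··> t1
  t1 = (0 + (0 + 0))\{a} :: stopped
Bisimilarity quotient blocks:
  B0 = {s0, t0}
  B1 = {s1, t1}
s0 ∈ B0, t0 ∈ B0 → same block

P ~ Q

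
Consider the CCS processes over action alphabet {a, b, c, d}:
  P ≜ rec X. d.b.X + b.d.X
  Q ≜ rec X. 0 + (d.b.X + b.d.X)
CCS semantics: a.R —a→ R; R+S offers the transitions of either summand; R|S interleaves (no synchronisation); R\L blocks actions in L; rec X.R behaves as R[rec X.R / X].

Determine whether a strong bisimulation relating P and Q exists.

YES

LTS(P): 3 reachable states
  m0 = rec X. d.b.X + b.d.X :: =b=> m1, =d=> m2
  m1 = d.(rec X. d.b.X + b.d.X) :: =d=> m0
  m2 = b.(rec X. d.b.X + b.d.X) :: =b=> m0
LTS(Q): 3 reachable states
  n0 = rec X. 0 + (d.b.X + b.d.X) :: =b=> n1, =d=> n2
  n1 = d.(rec X. 0 + (d.b.X + b.d.X)) :: =d=> n0
  n2 = b.(rec X. 0 + (d.b.X + b.d.X)) :: =b=> n0
Coarsest stable partition (strong bisimilarity classes):
  B0 = {m0, n0}
  B1 = {m2, n2}
  B2 = {m1, n1}
m0 ∈ B0, n0 ∈ B0 → same block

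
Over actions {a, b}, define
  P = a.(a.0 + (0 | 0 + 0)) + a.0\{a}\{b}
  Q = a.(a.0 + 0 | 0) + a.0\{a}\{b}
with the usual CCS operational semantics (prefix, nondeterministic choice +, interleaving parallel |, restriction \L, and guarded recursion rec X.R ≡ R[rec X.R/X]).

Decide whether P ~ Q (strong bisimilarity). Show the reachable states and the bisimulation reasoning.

YES

LTS(P): 4 reachable states
  p0 = a.(a.0 + (0 | 0 + 0)) + a.0\{a}\{b} has moves =a=> p1, =a=> p2
  p1 = 0\{a}\{b} has moves ∅
  p2 = a.0 + (0 | 0 + 0) has moves =a=> p3
  p3 = 0 has moves ∅
LTS(Q): 4 reachable states
  q0 = a.(a.0 + 0 | 0) + a.0\{a}\{b} has moves =a=> q1, =a=> q2
  q1 = 0\{a}\{b} has moves ∅
  q2 = a.0 + 0 | 0 has moves =a=> q3
  q3 = 0 has moves ∅
Coarsest stable partition (strong bisimilarity classes):
  B0 = {p0, q0}
  B1 = {p1, p3, q1, q3}
  B2 = {p2, q2}
p0 ∈ B0, q0 ∈ B0 → same block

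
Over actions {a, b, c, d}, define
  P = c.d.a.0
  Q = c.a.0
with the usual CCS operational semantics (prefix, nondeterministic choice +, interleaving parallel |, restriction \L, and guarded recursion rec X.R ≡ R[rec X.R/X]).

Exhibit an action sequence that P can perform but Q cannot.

cd

LTS(P): 4 reachable states
  u0 = c.d.a.0 has moves --c--▸ u1
  u1 = d.a.0 has moves --d--▸ u2
  u2 = a.0 has moves --a--▸ u3
  u3 = 0 has moves (no moves)
LTS(Q): 3 reachable states
  v0 = c.a.0 has moves --c--▸ v1
  v1 = a.0 has moves --a--▸ v2
  v2 = 0 has moves (no moves)
Run σ = ⟨cd⟩ on P: start {u0}
  step 1 (c): {u1}
  step 2 (d): {u2}
  ✓ P
Run σ = ⟨cd⟩ on Q: start {v0}
  step 1 (c): {v1}
  step 2 (d): no successor for Q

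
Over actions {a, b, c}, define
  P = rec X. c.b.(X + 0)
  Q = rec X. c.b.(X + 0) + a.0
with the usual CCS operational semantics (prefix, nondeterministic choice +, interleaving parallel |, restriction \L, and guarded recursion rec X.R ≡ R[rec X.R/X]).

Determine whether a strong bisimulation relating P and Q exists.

LTS(P): 3 reachable states
  u0 = rec X. c.b.(X + 0) has moves ··c··> u1
  u1 = b.((rec X. c.b.(X + 0)) + 0) has moves ··b··> u2
  u2 = (rec X. c.b.(X + 0)) + 0 has moves ··c··> u1
LTS(Q): 4 reachable states
  v0 = rec X. c.b.(X + 0) + a.0 has moves ··a··> v1, ··c··> v2
  v1 = 0 has moves ·
  v2 = b.((rec X. c.b.(X + 0) + a.0) + 0) has moves ··b··> v3
  v3 = (rec X. c.b.(X + 0) + a.0) + 0 has moves ··a··> v1, ··c··> v2
Bisimilarity quotient blocks:
  B0 = {u0, u2}
  B1 = {u1}
  B2 = {v0, v3}
  B3 = {v2}
  B4 = {v1}
u0 ∈ B0, v0 ∈ B2 → different blocks

not bisimilar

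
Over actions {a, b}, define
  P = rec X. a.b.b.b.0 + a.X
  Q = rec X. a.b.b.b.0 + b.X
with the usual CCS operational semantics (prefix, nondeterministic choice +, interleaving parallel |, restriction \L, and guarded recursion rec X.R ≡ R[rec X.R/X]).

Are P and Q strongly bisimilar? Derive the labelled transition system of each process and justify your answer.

P's transition system — 5 states:
  p0 = rec X. a.b.b.b.0 + a.X ⊢ -a-> p0, -a-> p1
  p1 = b.b.b.0 ⊢ -b-> p2
  p2 = b.b.0 ⊢ -b-> p3
  p3 = b.0 ⊢ -b-> p4
  p4 = 0 ⊢ ∅
Q's transition system — 5 states:
  q0 = rec X. a.b.b.b.0 + b.X ⊢ -a-> q1, -b-> q0
  q1 = b.b.b.0 ⊢ -b-> q2
  q2 = b.b.0 ⊢ -b-> q3
  q3 = b.0 ⊢ -b-> q4
  q4 = 0 ⊢ ∅
Bisimilarity quotient blocks:
  B0 = {p0}
  B1 = {p1, q1}
  B2 = {p2, q2}
  B3 = {p3, q3}
  B4 = {p4, q4}
  B5 = {q0}
p0 ∈ B0, q0 ∈ B5 → different blocks

NO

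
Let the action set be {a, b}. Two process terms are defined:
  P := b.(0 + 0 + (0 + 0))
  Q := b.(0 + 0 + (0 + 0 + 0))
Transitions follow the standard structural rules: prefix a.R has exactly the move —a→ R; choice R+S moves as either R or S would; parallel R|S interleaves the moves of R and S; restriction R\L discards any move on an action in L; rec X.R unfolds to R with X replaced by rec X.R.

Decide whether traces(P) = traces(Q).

traces(P) = traces(Q)

P's transition system — 2 states:
  m0 = b.(0 + 0 + (0 + 0)) :: =b=> m1
  m1 = 0 + 0 + (0 + 0) :: ∅
Q's transition system — 2 states:
  n0 = b.(0 + 0 + (0 + 0 + 0)) :: =b=> n1
  n1 = 0 + 0 + (0 + 0 + 0) :: ∅
Partition-refinement fixed point:
  B0 = {m0, n0}
  B1 = {m1, n1}
m0 ∈ B0, n0 ∈ B0 → same block
Bisimilar ⇒ trace-equivalent.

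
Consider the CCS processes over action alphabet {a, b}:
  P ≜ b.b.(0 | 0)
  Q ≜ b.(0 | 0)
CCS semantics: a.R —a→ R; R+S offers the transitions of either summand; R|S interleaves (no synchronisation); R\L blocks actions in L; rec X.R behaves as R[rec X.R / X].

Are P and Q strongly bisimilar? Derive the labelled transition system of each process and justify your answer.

Reachable graph of P (3 states):
  s0 = b.b.(0 | 0) → --b--▸ s1
  s1 = b.(0 | 0) → --b--▸ s2
  s2 = 0 | 0 → (no moves)
Reachable graph of Q (2 states):
  t0 = b.(0 | 0) → --b--▸ t1
  t1 = 0 | 0 → (no moves)
Partition-refinement fixed point:
  B0 = {s0}
  B1 = {s1, t0}
  B2 = {s2, t1}
s0 ∈ B0, t0 ∈ B1 → different blocks

not bisimilar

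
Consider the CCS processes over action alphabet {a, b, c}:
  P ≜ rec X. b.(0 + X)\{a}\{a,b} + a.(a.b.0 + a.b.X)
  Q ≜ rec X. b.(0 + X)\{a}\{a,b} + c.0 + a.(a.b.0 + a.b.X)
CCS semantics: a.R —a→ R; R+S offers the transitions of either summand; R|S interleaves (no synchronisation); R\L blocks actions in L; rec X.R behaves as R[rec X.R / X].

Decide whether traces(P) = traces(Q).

traces(P) ≠ traces(Q) — witness ⟨c⟩

LTS(P): 6 reachable states
  u0 = rec X. b.(0 + X)\{a}\{a,b} + a.(a.b.0 + a.b.X) has moves -a-> u1, -b-> u2
  u1 = a.b.0 + a.b.(rec X. b.(0 + X)\{a}\{a,b} + a.(a.b.0 + a.b.X)) has moves -a-> u3, -a-> u4
  u2 = (0 + (rec X. b.(0 + X)\{a}\{a,b} + a.(a.b.0 + a.b.X)))\{a}\{a,b} has moves ∅
  u3 = b.(rec X. b.(0 + X)\{a}\{a,b} + a.(a.b.0 + a.b.X)) has moves -b-> u0
  u4 = b.0 has moves -b-> u5
  u5 = 0 has moves ∅
LTS(Q): 7 reachable states
  v0 = rec X. b.(0 + X)\{a}\{a,b} + c.0 + a.(a.b.0 + a.b.X) has moves -a-> v1, -b-> v2, -c-> v3
  v1 = a.b.0 + a.b.(rec X. b.(0 + X)\{a}\{a,b} + c.0 + a.(a.b.0 + a.b.X)) has moves -a-> v4, -a-> v5
  v2 = (0 + (rec X. b.(0 + X)\{a}\{a,b} + c.0 + a.(a.b.0 + a.b.X)))\{a}\{a,b} has moves -c-> v6
  v3 = 0 has moves ∅
  v4 = b.(rec X. b.(0 + X)\{a}\{a,b} + c.0 + a.(a.b.0 + a.b.X)) has moves -b-> v0
  v5 = b.0 has moves -b-> v3
  v6 = 0\{a}\{a,b} has moves ∅
Executing c from Q (initial set {v0}):
  step 1 (c): {v3}
  ✓ Q
Executing c from P (initial set {u0}):
  step 1 (c): ∅ (P stuck)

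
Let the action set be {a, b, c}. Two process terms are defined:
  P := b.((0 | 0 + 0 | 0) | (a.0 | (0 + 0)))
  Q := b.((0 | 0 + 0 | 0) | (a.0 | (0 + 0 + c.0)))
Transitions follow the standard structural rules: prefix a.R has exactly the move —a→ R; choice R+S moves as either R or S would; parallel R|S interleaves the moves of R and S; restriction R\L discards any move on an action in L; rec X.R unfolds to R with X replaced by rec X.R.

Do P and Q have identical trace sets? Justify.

NO — witness ⟨bc⟩

LTS(P): 3 reachable states
  m0 = b.((0 | 0 + 0 | 0) | (a.0 | (0 + 0))) has moves ··b··> m1
  m1 = (0 | 0 + 0 | 0) | (a.0 | (0 + 0)) has moves ··a··> m2
  m2 = (0 | 0 + 0 | 0) | (0 | (0 + 0)) has moves ·
LTS(Q): 5 reachable states
  n0 = b.((0 | 0 + 0 | 0) | (a.0 | (0 + 0 + c.0))) has moves ··b··> n1
  n1 = (0 | 0 + 0 | 0) | (a.0 | (0 + 0 + c.0)) has moves ··a··> n2, ··c··> n3
  n2 = (0 | 0 + 0 | 0) | (0 | (0 + 0 + c.0)) has moves ··c··> n4
  n3 = (0 | 0 + 0 | 0) | (a.0 | 0) has moves ··a··> n4
  n4 = (0 | 0 + 0 | 0) | (0 | 0) has moves ·
Trace ⟨bc⟩ through Q, begin at {n0}:
  step 1 (b): {n1}
  step 2 (c): {n3}
  Q completes σ.
Trace ⟨bc⟩ through P, begin at {m0}:
  step 1 (b): {m1}
  step 2 (c): ∅ (P stuck)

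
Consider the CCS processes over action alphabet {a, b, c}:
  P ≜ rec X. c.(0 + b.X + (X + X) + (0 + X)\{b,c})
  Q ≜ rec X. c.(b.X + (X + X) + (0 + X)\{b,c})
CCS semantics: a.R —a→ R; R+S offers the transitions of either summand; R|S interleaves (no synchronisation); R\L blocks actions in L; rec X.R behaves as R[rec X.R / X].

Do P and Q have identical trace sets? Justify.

YES

P's transition system — 2 states:
  s0 = rec X. c.(0 + b.X + (X + X) + (0 + X)\{b,c}) :: =c=> s1
  s1 = 0 + b.(rec X. c.(0 + b.X + (X + X) + (0 + X)\{b,c})) + ((rec X. c.(0 + b.X + (X + X) + (0 + X)\{b,c})) + (rec X. c.(0 + b.X + (X + X) + (0 + X)\{b,c}))) + (0 + (rec X. c.(0 + b.X + (X + X) + (0 + X)\{b,c})))\{b,c} :: =b=> s0, =c=> s1
Q's transition system — 2 states:
  t0 = rec X. c.(b.X + (X + X) + (0 + X)\{b,c}) :: =c=> t1
  t1 = b.(rec X. c.(b.X + (X + X) + (0 + X)\{b,c})) + ((rec X. c.(b.X + (X + X) + (0 + X)\{b,c})) + (rec X. c.(b.X + (X + X) + (0 + X)\{b,c}))) + (0 + (rec X. c.(b.X + (X + X) + (0 + X)\{b,c})))\{b,c} :: =b=> t0, =c=> t1
Bisimilarity quotient blocks:
  B0 = {s0, t0}
  B1 = {s1, t1}
s0 ∈ B0, t0 ∈ B0 → same block
Bisimilar ⇒ trace-equivalent.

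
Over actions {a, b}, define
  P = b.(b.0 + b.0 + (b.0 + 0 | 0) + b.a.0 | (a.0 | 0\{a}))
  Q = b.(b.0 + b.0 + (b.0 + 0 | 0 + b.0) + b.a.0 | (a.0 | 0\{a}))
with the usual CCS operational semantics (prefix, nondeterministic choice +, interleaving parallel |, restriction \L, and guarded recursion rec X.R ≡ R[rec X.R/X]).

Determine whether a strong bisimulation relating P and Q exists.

YES

P's transition system — 8 states:
  s0 = b.(b.0 + b.0 + (b.0 + 0 | 0) + b.a.0 | (a.0 | 0\{a})) :: -b-> s1
  s1 = b.0 + b.0 + (b.0 + 0 | 0) + b.a.0 | (a.0 | 0\{a}) :: -a-> s2, -b-> s3, -b-> s4
  s2 = b.a.0 | (0 | 0\{a}) :: -b-> s5
  s3 = 0 :: stopped
  s4 = a.0 | (a.0 | 0\{a}) :: -a-> s5, -a-> s6
  s5 = a.0 | (0 | 0\{a}) :: -a-> s7
  s6 = 0 | (a.0 | 0\{a}) :: -a-> s7
  s7 = 0 | (0 | 0\{a}) :: stopped
Q's transition system — 8 states:
  t0 = b.(b.0 + b.0 + (b.0 + 0 | 0 + b.0) + b.a.0 | (a.0 | 0\{a})) :: -b-> t1
  t1 = b.0 + b.0 + (b.0 + 0 | 0 + b.0) + b.a.0 | (a.0 | 0\{a}) :: -a-> t2, -b-> t3, -b-> t4
  t2 = b.a.0 | (0 | 0\{a}) :: -b-> t5
  t3 = 0 :: stopped
  t4 = a.0 | (a.0 | 0\{a}) :: -a-> t5, -a-> t6
  t5 = a.0 | (0 | 0\{a}) :: -a-> t7
  t6 = 0 | (a.0 | 0\{a}) :: -a-> t7
  t7 = 0 | (0 | 0\{a}) :: stopped
Coarsest stable partition (strong bisimilarity classes):
  B0 = {s0, t0}
  B1 = {s1, t1}
  B2 = {s4, t4}
  B3 = {s5, s6, t5, t6}
  B4 = {s3, s7, t3, t7}
  B5 = {s2, t2}
s0 ∈ B0, t0 ∈ B0 → same block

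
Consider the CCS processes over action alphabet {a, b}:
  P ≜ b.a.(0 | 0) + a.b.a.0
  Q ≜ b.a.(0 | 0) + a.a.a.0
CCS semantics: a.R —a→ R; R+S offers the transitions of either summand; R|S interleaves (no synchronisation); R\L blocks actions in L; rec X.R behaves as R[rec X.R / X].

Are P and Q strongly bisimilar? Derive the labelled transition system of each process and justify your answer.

Reachable graph of P (6 states):
  m0 = b.a.(0 | 0) + a.b.a.0 → —a→ m1, —b→ m2
  m1 = b.a.0 → —b→ m3
  m2 = a.(0 | 0) → —a→ m4
  m3 = a.0 → —a→ m5
  m4 = 0 | 0 → ∅
  m5 = 0 → ∅
Reachable graph of Q (6 states):
  n0 = b.a.(0 | 0) + a.a.a.0 → —a→ n1, —b→ n2
  n1 = a.a.0 → —a→ n3
  n2 = a.(0 | 0) → —a→ n4
  n3 = a.0 → —a→ n5
  n4 = 0 | 0 → ∅
  n5 = 0 → ∅
Coarsest stable partition (strong bisimilarity classes):
  B0 = {m0}
  B1 = {m1}
  B2 = {m2, m3, n2, n3}
  B3 = {m4, m5, n4, n5}
  B4 = {n0}
  B5 = {n1}
m0 ∈ B0, n0 ∈ B4 → different blocks

not bisimilar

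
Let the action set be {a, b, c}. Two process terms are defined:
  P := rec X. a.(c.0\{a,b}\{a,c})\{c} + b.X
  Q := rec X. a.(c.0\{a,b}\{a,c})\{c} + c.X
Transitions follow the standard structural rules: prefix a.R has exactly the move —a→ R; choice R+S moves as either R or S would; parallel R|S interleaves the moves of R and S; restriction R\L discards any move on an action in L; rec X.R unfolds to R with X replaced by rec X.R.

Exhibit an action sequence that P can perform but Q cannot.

Reachable graph of P (2 states):
  p0 = rec X. a.(c.0\{a,b}\{a,c})\{c} + b.X has moves ··a··> p1, ··b··> p0
  p1 = (c.0\{a,b}\{a,c})\{c} has moves deadlocked
Reachable graph of Q (2 states):
  q0 = rec X. a.(c.0\{a,b}\{a,c})\{c} + c.X has moves ··a··> q1, ··c··> q0
  q1 = (c.0\{a,b}\{a,c})\{c} has moves deadlocked
Run σ = ⟨b⟩ on P: start {p0}
  step 1 (b): {p0}
  P completes σ.
Run σ = ⟨b⟩ on Q: start {q0}
  step 1 (b): ∅ (Q stuck)

b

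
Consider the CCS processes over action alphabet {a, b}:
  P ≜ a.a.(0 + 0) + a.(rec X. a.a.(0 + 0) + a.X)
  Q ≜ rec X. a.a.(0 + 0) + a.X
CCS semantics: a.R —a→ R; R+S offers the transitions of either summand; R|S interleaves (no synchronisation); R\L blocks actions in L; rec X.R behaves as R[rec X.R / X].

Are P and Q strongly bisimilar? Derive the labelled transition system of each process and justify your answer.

P ~ Q

P's transition system — 4 states:
  s0 = a.a.(0 + 0) + a.(rec X. a.a.(0 + 0) + a.X) has moves -a-> s1, -a-> s2
  s1 = a.(0 + 0) has moves -a-> s3
  s2 = rec X. a.a.(0 + 0) + a.X has moves -a-> s1, -a-> s2
  s3 = 0 + 0 has moves deadlocked
Q's transition system — 3 states:
  t0 = rec X. a.a.(0 + 0) + a.X has moves -a-> t0, -a-> t1
  t1 = a.(0 + 0) has moves -a-> t2
  t2 = 0 + 0 has moves deadlocked
Bisimilarity quotient blocks:
  B0 = {s0, s2, t0}
  B1 = {s1, t1}
  B2 = {s3, t2}
s0 ∈ B0, t0 ∈ B0 → same block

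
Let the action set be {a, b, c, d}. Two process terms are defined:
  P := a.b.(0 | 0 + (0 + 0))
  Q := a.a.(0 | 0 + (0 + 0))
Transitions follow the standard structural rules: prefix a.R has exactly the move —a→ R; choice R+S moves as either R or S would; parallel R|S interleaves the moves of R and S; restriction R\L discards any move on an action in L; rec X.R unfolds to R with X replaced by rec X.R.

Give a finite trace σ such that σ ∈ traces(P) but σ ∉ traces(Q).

P's transition system — 3 states:
  s0 = a.b.(0 | 0 + (0 + 0)) has moves -a-> s1
  s1 = b.(0 | 0 + (0 + 0)) has moves -b-> s2
  s2 = 0 | 0 + (0 + 0) has moves (no moves)
Q's transition system — 3 states:
  t0 = a.a.(0 | 0 + (0 + 0)) has moves -a-> t1
  t1 = a.(0 | 0 + (0 + 0)) has moves -a-> t2
  t2 = 0 | 0 + (0 + 0) has moves (no moves)
Trace ⟨ab⟩ through P, begin at {s0}:
  [1] a ⇒ {s1}
  [2] b ⇒ {s2}
  ✓ P
Trace ⟨ab⟩ through Q, begin at {t0}:
  [1] a ⇒ {t1}
  [2] b ⇒ ∅ (Q stuck)

ab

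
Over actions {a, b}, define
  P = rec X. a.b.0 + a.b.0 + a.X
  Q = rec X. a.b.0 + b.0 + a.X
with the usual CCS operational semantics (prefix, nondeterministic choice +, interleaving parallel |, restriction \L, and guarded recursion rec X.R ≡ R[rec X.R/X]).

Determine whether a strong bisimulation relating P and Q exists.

not bisimilar

Reachable graph of P (3 states):
  p0 = rec X. a.b.0 + a.b.0 + a.X has moves =a=> p0, =a=> p1
  p1 = b.0 has moves =b=> p2
  p2 = 0 has moves deadlocked
Reachable graph of Q (3 states):
  q0 = rec X. a.b.0 + b.0 + a.X has moves =a=> q0, =a=> q1, =b=> q2
  q1 = b.0 has moves =b=> q2
  q2 = 0 has moves deadlocked
Coarsest stable partition (strong bisimilarity classes):
  B0 = {p0}
  B1 = {p1, q1}
  B2 = {p2, q2}
  B3 = {q0}
p0 ∈ B0, q0 ∈ B3 → different blocks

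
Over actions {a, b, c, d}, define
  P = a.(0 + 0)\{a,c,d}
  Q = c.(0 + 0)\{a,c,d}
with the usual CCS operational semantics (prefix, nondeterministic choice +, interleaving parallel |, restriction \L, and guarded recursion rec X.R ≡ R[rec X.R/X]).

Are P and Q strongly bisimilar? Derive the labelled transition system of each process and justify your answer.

Reachable graph of P (2 states):
  s0 = a.(0 + 0)\{a,c,d} → ··a··> s1
  s1 = (0 + 0)\{a,c,d} → (no moves)
Reachable graph of Q (2 states):
  t0 = c.(0 + 0)\{a,c,d} → ··c··> t1
  t1 = (0 + 0)\{a,c,d} → (no moves)
Partition-refinement fixed point:
  B0 = {s0}
  B1 = {s1, t1}
  B2 = {t0}
s0 ∈ B0, t0 ∈ B2 → different blocks

not bisimilar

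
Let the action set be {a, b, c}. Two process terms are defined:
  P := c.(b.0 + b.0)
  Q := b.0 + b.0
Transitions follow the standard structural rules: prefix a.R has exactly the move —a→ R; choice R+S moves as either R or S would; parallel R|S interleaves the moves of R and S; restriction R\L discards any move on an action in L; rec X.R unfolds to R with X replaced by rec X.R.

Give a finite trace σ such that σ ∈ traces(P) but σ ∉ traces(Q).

LTS(P): 3 reachable states
  m0 = c.(b.0 + b.0) | ··c··> m1
  m1 = b.0 + b.0 | ··b··> m2
  m2 = 0 | ·
LTS(Q): 2 reachable states
  n0 = b.0 + b.0 | ··b··> n1
  n1 = 0 | ·
Run σ = ⟨c⟩ on P: start {m0}
  step 1 (c): {m1}
  P completes σ.
Run σ = ⟨c⟩ on Q: start {n0}
  step 1 (c): ∅  — Q cannot continue

c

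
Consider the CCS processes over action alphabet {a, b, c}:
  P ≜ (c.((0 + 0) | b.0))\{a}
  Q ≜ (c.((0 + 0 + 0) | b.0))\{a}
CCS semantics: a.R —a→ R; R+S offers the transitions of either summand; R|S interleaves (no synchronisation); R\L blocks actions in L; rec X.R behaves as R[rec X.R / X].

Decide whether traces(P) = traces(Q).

traces(P) = traces(Q)

P's transition system — 3 states:
  p0 = (c.((0 + 0) | b.0))\{a} | —c→ p1
  p1 = ((0 + 0) | b.0)\{a} | —b→ p2
  p2 = ((0 + 0) | 0)\{a} | deadlocked
Q's transition system — 3 states:
  q0 = (c.((0 + 0 + 0) | b.0))\{a} | —c→ q1
  q1 = ((0 + 0 + 0) | b.0)\{a} | —b→ q2
  q2 = ((0 + 0 + 0) | 0)\{a} | deadlocked
Partition-refinement fixed point:
  B0 = {p0, q0}
  B1 = {p1, q1}
  B2 = {p2, q2}
p0 ∈ B0, q0 ∈ B0 → same block
Bisimilar ⇒ trace-equivalent.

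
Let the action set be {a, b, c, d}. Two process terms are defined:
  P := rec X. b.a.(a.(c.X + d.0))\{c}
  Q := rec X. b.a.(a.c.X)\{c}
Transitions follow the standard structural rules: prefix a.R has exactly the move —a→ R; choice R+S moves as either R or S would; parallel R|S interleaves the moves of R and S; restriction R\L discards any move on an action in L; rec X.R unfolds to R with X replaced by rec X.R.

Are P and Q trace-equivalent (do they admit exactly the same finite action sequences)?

Reachable graph of P (5 states):
  s0 = rec X. b.a.(a.(c.X + d.0))\{c} → ··b··> s1
  s1 = a.(a.(c.(rec X. b.a.(a.(c.X + d.0))\{c}) + d.0))\{c} → ··a··> s2
  s2 = (a.(c.(rec X. b.a.(a.(c.X + d.0))\{c}) + d.0))\{c} → ··a··> s3
  s3 = (c.(rec X. b.a.(a.(c.X + d.0))\{c}) + d.0)\{c} → ··d··> s4
  s4 = 0\{c} → (no moves)
Reachable graph of Q (4 states):
  t0 = rec X. b.a.(a.c.X)\{c} → ··b··> t1
  t1 = a.(a.c.(rec X. b.a.(a.c.X)\{c}))\{c} → ··a··> t2
  t2 = (a.c.(rec X. b.a.(a.c.X)\{c}))\{c} → ··a··> t3
  t3 = (c.(rec X. b.a.(a.c.X)\{c}))\{c} → (no moves)
Run σ = ⟨baad⟩ on P: start {s0}
  [1] b ⇒ {s1}
  [2] a ⇒ {s2}
  [3] a ⇒ {s3}
  [4] d ⇒ {s4}
  ✓ P
Run σ = ⟨baad⟩ on Q: start {t0}
  [1] b ⇒ {t1}
  [2] a ⇒ {t2}
  [3] a ⇒ {t3}
  [4] d ⇒ ∅  — Q cannot continue

traces(P) ≠ traces(Q) — witness ⟨baad⟩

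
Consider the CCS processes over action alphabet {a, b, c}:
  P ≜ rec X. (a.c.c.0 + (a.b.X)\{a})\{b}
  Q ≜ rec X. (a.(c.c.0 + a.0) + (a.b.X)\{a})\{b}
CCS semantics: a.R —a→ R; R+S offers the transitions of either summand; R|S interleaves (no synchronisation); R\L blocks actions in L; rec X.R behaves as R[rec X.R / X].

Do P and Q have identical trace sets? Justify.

traces(P) ≠ traces(Q) — witness ⟨aa⟩

P's transition system — 4 states:
  m0 = rec X. (a.c.c.0 + (a.b.X)\{a})\{b} | --a--▸ m1
  m1 = (c.c.0)\{b} | --c--▸ m2
  m2 = (c.0)\{b} | --c--▸ m3
  m3 = 0\{b} | stopped
Q's transition system — 4 states:
  n0 = rec X. (a.(c.c.0 + a.0) + (a.b.X)\{a})\{b} | --a--▸ n1
  n1 = (c.c.0 + a.0)\{b} | --a--▸ n2, --c--▸ n3
  n2 = 0\{b} | stopped
  n3 = (c.0)\{b} | --c--▸ n2
Trace ⟨aa⟩ through Q, begin at {n0}:
  [1] a ⇒ {n1}
  [2] a ⇒ {n2}
  ✓ Q
Trace ⟨aa⟩ through P, begin at {m0}:
  [1] a ⇒ {m1}
  [2] a ⇒ no successor for P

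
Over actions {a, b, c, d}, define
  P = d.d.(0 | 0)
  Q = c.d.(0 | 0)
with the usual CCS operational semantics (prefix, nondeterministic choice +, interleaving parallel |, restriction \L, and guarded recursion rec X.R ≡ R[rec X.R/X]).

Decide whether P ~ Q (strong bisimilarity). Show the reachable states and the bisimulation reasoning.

LTS(P): 3 reachable states
  u0 = d.d.(0 | 0) :: —d→ u1
  u1 = d.(0 | 0) :: —d→ u2
  u2 = 0 | 0 :: stopped
LTS(Q): 3 reachable states
  v0 = c.d.(0 | 0) :: —c→ v1
  v1 = d.(0 | 0) :: —d→ v2
  v2 = 0 | 0 :: stopped
Bisimilarity quotient blocks:
  B0 = {u0}
  B1 = {u1, v1}
  B2 = {u2, v2}
  B3 = {v0}
u0 ∈ B0, v0 ∈ B3 → different blocks

NO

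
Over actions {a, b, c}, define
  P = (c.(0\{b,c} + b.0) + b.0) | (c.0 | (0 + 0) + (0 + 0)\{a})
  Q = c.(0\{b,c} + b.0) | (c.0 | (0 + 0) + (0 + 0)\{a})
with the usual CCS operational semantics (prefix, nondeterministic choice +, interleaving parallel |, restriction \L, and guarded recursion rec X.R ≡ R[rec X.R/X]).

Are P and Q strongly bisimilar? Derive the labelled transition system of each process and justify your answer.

not bisimilar

P's transition system — 6 states:
  u0 = (c.(0\{b,c} + b.0) + b.0) | (c.0 | (0 + 0) + (0 + 0)\{a}) → —b→ u1, —c→ u2, —c→ u3
  u1 = 0 | (c.0 | (0 + 0) + (0 + 0)\{a}) → —c→ u4
  u2 = (0\{b,c} + b.0) | (c.0 | (0 + 0) + (0 + 0)\{a}) → —b→ u1, —c→ u5
  u3 = (c.(0\{b,c} + b.0) + b.0) | (0 | (0 + 0)) → —b→ u4, —c→ u5
  u4 = 0 | (0 | (0 + 0)) → ∅
  u5 = (0\{b,c} + b.0) | (0 | (0 + 0)) → —b→ u4
Q's transition system — 6 states:
  v0 = c.(0\{b,c} + b.0) | (c.0 | (0 + 0) + (0 + 0)\{a}) → —c→ v1, —c→ v2
  v1 = (0\{b,c} + b.0) | (c.0 | (0 + 0) + (0 + 0)\{a}) → —b→ v3, —c→ v4
  v2 = c.(0\{b,c} + b.0) | (0 | (0 + 0)) → —c→ v4
  v3 = 0 | (c.0 | (0 + 0) + (0 + 0)\{a}) → —c→ v5
  v4 = (0\{b,c} + b.0) | (0 | (0 + 0)) → —b→ v5
  v5 = 0 | (0 | (0 + 0)) → ∅
Partition-refinement fixed point:
  B0 = {u0}
  B1 = {u2, v1}
  B2 = {u1, v3}
  B3 = {u4, v5}
  B4 = {u5, v4}
  B5 = {u3}
  B6 = {v0}
  B7 = {v2}
u0 ∈ B0, v0 ∈ B6 → different blocks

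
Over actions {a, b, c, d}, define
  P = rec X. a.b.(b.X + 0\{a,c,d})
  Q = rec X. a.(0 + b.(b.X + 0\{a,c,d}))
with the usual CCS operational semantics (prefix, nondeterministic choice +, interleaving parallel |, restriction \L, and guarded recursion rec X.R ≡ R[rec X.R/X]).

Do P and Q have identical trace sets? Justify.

YES

Reachable graph of P (3 states):
  u0 = rec X. a.b.(b.X + 0\{a,c,d}) → --a--▸ u1
  u1 = b.(b.(rec X. a.b.(b.X + 0\{a,c,d})) + 0\{a,c,d}) → --b--▸ u2
  u2 = b.(rec X. a.b.(b.X + 0\{a,c,d})) + 0\{a,c,d} → --b--▸ u0
Reachable graph of Q (3 states):
  v0 = rec X. a.(0 + b.(b.X + 0\{a,c,d})) → --a--▸ v1
  v1 = 0 + b.(b.(rec X. a.(0 + b.(b.X + 0\{a,c,d}))) + 0\{a,c,d}) → --b--▸ v2
  v2 = b.(rec X. a.(0 + b.(b.X + 0\{a,c,d}))) + 0\{a,c,d} → --b--▸ v0
Partition-refinement fixed point:
  B0 = {u0, v0}
  B1 = {u1, v1}
  B2 = {u2, v2}
u0 ∈ B0, v0 ∈ B0 → same block
Bisimilar ⇒ trace-equivalent.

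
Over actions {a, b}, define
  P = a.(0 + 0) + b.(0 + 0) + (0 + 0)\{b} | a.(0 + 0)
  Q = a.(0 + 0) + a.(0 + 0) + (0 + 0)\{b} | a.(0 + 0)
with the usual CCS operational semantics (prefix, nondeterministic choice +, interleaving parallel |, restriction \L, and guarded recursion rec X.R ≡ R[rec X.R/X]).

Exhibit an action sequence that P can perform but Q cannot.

b

Reachable graph of P (3 states):
  p0 = a.(0 + 0) + b.(0 + 0) + (0 + 0)\{b} | a.(0 + 0) ⊢ —a→ p1, —a→ p2, —b→ p2
  p1 = (0 + 0)\{b} | (0 + 0) ⊢ (no moves)
  p2 = 0 + 0 ⊢ (no moves)
Reachable graph of Q (3 states):
  q0 = a.(0 + 0) + a.(0 + 0) + (0 + 0)\{b} | a.(0 + 0) ⊢ —a→ q1, —a→ q2
  q1 = (0 + 0)\{b} | (0 + 0) ⊢ (no moves)
  q2 = 0 + 0 ⊢ (no moves)
Run σ = ⟨b⟩ on P: start {p0}
  step 1 (b): {p2}
  P completes σ.
Run σ = ⟨b⟩ on Q: start {q0}
  step 1 (b): ∅  — Q cannot continue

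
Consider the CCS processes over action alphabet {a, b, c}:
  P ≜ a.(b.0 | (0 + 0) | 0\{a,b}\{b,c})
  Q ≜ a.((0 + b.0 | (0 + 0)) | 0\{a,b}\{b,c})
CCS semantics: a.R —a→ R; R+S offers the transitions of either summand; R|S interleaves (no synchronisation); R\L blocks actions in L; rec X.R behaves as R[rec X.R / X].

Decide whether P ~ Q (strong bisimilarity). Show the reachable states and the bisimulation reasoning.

LTS(P): 3 reachable states
  p0 = a.(b.0 | (0 + 0) | 0\{a,b}\{b,c}) | =a=> p1
  p1 = b.0 | (0 + 0) | 0\{a,b}\{b,c} | =b=> p2
  p2 = 0 | (0 + 0) | 0\{a,b}\{b,c} | ∅
LTS(Q): 3 reachable states
  q0 = a.((0 + b.0 | (0 + 0)) | 0\{a,b}\{b,c}) | =a=> q1
  q1 = (0 + b.0 | (0 + 0)) | 0\{a,b}\{b,c} | =b=> q2
  q2 = 0 | (0 + 0) | 0\{a,b}\{b,c} | ∅
Coarsest stable partition (strong bisimilarity classes):
  B0 = {p0, q0}
  B1 = {p1, q1}
  B2 = {p2, q2}
p0 ∈ B0, q0 ∈ B0 → same block

YES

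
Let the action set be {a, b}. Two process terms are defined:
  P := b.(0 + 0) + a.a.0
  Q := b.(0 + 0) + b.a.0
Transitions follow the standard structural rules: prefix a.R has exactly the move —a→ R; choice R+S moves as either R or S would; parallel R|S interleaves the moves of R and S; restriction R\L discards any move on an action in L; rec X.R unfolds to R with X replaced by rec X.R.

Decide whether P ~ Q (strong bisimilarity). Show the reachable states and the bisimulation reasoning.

P ≁ Q

P's transition system — 4 states:
  s0 = b.(0 + 0) + a.a.0 | —a→ s1, —b→ s2
  s1 = a.0 | —a→ s3
  s2 = 0 + 0 | ·
  s3 = 0 | ·
Q's transition system — 4 states:
  t0 = b.(0 + 0) + b.a.0 | —b→ t1, —b→ t2
  t1 = 0 + 0 | ·
  t2 = a.0 | —a→ t3
  t3 = 0 | ·
Bisimilarity quotient blocks:
  B0 = {s0}
  B1 = {s2, s3, t1, t3}
  B2 = {s1, t2}
  B3 = {t0}
s0 ∈ B0, t0 ∈ B3 → different blocks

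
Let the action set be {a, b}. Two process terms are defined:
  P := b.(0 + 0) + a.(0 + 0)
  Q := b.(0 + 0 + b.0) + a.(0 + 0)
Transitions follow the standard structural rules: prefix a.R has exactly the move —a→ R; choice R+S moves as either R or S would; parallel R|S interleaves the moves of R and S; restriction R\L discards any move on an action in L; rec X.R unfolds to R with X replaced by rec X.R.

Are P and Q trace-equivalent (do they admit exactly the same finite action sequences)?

P's transition system — 2 states:
  m0 = b.(0 + 0) + a.(0 + 0) :: --a--▸ m1, --b--▸ m1
  m1 = 0 + 0 :: ∅
Q's transition system — 4 states:
  n0 = b.(0 + 0 + b.0) + a.(0 + 0) :: --a--▸ n1, --b--▸ n2
  n1 = 0 + 0 :: ∅
  n2 = 0 + 0 + b.0 :: --b--▸ n3
  n3 = 0 :: ∅
Executing bb from Q (initial set {n0}):
  step 1 (b): {n2}
  step 2 (b): {n3}
  Q completes σ.
Executing bb from P (initial set {m0}):
  step 1 (b): {m1}
  step 2 (b): no successor for P

traces(P) ≠ traces(Q) — witness ⟨bb⟩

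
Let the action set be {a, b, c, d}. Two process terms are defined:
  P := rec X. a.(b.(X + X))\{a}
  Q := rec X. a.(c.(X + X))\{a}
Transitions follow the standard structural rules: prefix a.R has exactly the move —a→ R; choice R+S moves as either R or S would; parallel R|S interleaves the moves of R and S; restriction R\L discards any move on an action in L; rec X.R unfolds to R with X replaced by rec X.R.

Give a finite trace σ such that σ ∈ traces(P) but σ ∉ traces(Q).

LTS(P): 3 reachable states
  m0 = rec X. a.(b.(X + X))\{a} → =a=> m1
  m1 = (b.((rec X. a.(b.(X + X))\{a}) + (rec X. a.(b.(X + X))\{a})))\{a} → =b=> m2
  m2 = ((rec X. a.(b.(X + X))\{a}) + (rec X. a.(b.(X + X))\{a}))\{a} → stopped
LTS(Q): 3 reachable states
  n0 = rec X. a.(c.(X + X))\{a} → =a=> n1
  n1 = (c.((rec X. a.(c.(X + X))\{a}) + (rec X. a.(c.(X + X))\{a})))\{a} → =c=> n2
  n2 = ((rec X. a.(c.(X + X))\{a}) + (rec X. a.(c.(X + X))\{a}))\{a} → stopped
Executing ab from P (initial set {m0}):
  step 1 (a): {m1}
  step 2 (b): {m2}
  ✓ P
Executing ab from Q (initial set {n0}):
  step 1 (a): {n1}
  step 2 (b): ∅  — Q cannot continue

ab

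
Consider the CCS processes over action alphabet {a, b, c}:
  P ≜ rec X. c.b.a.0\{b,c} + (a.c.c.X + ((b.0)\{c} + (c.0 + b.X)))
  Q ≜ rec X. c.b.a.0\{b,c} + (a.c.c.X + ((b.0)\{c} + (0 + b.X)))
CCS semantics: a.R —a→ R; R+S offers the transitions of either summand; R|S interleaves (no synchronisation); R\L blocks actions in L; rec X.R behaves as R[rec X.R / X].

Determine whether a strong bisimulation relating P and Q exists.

P ≁ Q

P's transition system — 8 states:
  s0 = rec X. c.b.a.0\{b,c} + (a.c.c.X + ((b.0)\{c} + (c.0 + b.X))) :: --a--▸ s1, --b--▸ s0, --b--▸ s2, --c--▸ s3, --c--▸ s4
  s1 = c.c.(rec X. c.b.a.0\{b,c} + (a.c.c.X + ((b.0)\{c} + (c.0 + b.X)))) :: --c--▸ s5
  s2 = 0\{c} :: ∅
  s3 = 0 :: ∅
  s4 = b.a.0\{b,c} :: --b--▸ s6
  s5 = c.(rec X. c.b.a.0\{b,c} + (a.c.c.X + ((b.0)\{c} + (c.0 + b.X)))) :: --c--▸ s0
  s6 = a.0\{b,c} :: --a--▸ s7
  s7 = 0\{b,c} :: ∅
Q's transition system — 7 states:
  t0 = rec X. c.b.a.0\{b,c} + (a.c.c.X + ((b.0)\{c} + (0 + b.X))) :: --a--▸ t1, --b--▸ t0, --b--▸ t2, --c--▸ t3
  t1 = c.c.(rec X. c.b.a.0\{b,c} + (a.c.c.X + ((b.0)\{c} + (0 + b.X)))) :: --c--▸ t4
  t2 = 0\{c} :: ∅
  t3 = b.a.0\{b,c} :: --b--▸ t5
  t4 = c.(rec X. c.b.a.0\{b,c} + (a.c.c.X + ((b.0)\{c} + (0 + b.X)))) :: --c--▸ t0
  t5 = a.0\{b,c} :: --a--▸ t6
  t6 = 0\{b,c} :: ∅
Coarsest stable partition (strong bisimilarity classes):
  B0 = {s0}
  B1 = {s4, t3}
  B2 = {s6, t5}
  B3 = {s2, s3, s7, t2, t6}
  B4 = {s1}
  B5 = {s5}
  B6 = {t0}
  B7 = {t1}
  B8 = {t4}
s0 ∈ B0, t0 ∈ B6 → different blocks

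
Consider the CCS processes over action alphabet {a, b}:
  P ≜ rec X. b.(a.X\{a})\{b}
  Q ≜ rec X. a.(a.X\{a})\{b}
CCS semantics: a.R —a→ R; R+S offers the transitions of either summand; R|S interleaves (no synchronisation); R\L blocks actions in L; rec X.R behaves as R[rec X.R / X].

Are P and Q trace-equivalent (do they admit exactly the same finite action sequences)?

LTS(P): 3 reachable states
  u0 = rec X. b.(a.X\{a})\{b} ⊢ -b-> u1
  u1 = (a.(rec X. b.(a.X\{a})\{b})\{a})\{b} ⊢ -a-> u2
  u2 = (rec X. b.(a.X\{a})\{b})\{a}\{b} ⊢ (no moves)
LTS(Q): 3 reachable states
  v0 = rec X. a.(a.X\{a})\{b} ⊢ -a-> v1
  v1 = (a.(rec X. a.(a.X\{a})\{b})\{a})\{b} ⊢ -a-> v2
  v2 = (rec X. a.(a.X\{a})\{b})\{a}\{b} ⊢ (no moves)
Run σ = ⟨b⟩ on P: start {u0}
  [1] b ⇒ {u1}
  ✓ P
Run σ = ⟨b⟩ on Q: start {v0}
  [1] b ⇒ no successor for Q

trace-distinct — witness ⟨b⟩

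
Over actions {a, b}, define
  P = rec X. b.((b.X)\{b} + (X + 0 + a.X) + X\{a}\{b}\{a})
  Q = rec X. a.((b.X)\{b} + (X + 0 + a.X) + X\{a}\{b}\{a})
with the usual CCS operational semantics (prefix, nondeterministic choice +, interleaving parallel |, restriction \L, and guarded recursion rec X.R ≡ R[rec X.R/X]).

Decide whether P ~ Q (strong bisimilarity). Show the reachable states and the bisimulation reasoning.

P's transition system — 2 states:
  m0 = rec X. b.((b.X)\{b} + (X + 0 + a.X) + X\{a}\{b}\{a}) | —b→ m1
  m1 = (b.(rec X. b.((b.X)\{b} + (X + 0 + a.X) + X\{a}\{b}\{a})))\{b} + ((rec X. b.((b.X)\{b} + (X + 0 + a.X) + X\{a}\{b}\{a})) + 0 + a.(rec X. b.((b.X)\{b} + (X + 0 + a.X) + X\{a}\{b}\{a}))) + (rec X. b.((b.X)\{b} + (X + 0 + a.X) + X\{a}\{b}\{a}))\{a}\{b}\{a} | —a→ m0, —b→ m1
Q's transition system — 2 states:
  n0 = rec X. a.((b.X)\{b} + (X + 0 + a.X) + X\{a}\{b}\{a}) | —a→ n1
  n1 = (b.(rec X. a.((b.X)\{b} + (X + 0 + a.X) + X\{a}\{b}\{a})))\{b} + ((rec X. a.((b.X)\{b} + (X + 0 + a.X) + X\{a}\{b}\{a})) + 0 + a.(rec X. a.((b.X)\{b} + (X + 0 + a.X) + X\{a}\{b}\{a}))) + (rec X. a.((b.X)\{b} + (X + 0 + a.X) + X\{a}\{b}\{a}))\{a}\{b}\{a} | —a→ n0, —a→ n1
Coarsest stable partition (strong bisimilarity classes):
  B0 = {m0}
  B1 = {m1}
  B2 = {n0, n1}
m0 ∈ B0, n0 ∈ B2 → different blocks

P ≁ Q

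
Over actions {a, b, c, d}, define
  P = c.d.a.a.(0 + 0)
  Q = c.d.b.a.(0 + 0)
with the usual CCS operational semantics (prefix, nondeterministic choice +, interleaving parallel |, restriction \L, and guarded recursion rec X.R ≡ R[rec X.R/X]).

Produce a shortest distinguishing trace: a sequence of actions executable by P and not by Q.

Reachable graph of P (5 states):
  u0 = c.d.a.a.(0 + 0) → -c-> u1
  u1 = d.a.a.(0 + 0) → -d-> u2
  u2 = a.a.(0 + 0) → -a-> u3
  u3 = a.(0 + 0) → -a-> u4
  u4 = 0 + 0 → ·
Reachable graph of Q (5 states):
  v0 = c.d.b.a.(0 + 0) → -c-> v1
  v1 = d.b.a.(0 + 0) → -d-> v2
  v2 = b.a.(0 + 0) → -b-> v3
  v3 = a.(0 + 0) → -a-> v4
  v4 = 0 + 0 → ·
Executing cda from P (initial set {u0}):
  step 1 (c): {u1}
  step 2 (d): {u2}
  step 3 (a): {u3}
  P completes σ.
Executing cda from Q (initial set {v0}):
  step 1 (c): {v1}
  step 2 (d): {v2}
  step 3 (a): no successor for Q

cda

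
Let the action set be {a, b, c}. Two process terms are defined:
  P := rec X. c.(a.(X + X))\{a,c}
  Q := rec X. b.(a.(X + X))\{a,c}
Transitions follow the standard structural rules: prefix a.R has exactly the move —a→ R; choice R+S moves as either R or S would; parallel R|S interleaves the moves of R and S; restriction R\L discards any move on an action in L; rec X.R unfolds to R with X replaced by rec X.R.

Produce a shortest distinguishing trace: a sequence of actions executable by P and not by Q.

c

Reachable graph of P (2 states):
  p0 = rec X. c.(a.(X + X))\{a,c} :: -c-> p1
  p1 = (a.((rec X. c.(a.(X + X))\{a,c}) + (rec X. c.(a.(X + X))\{a,c})))\{a,c} :: ∅
Reachable graph of Q (2 states):
  q0 = rec X. b.(a.(X + X))\{a,c} :: -b-> q1
  q1 = (a.((rec X. b.(a.(X + X))\{a,c}) + (rec X. b.(a.(X + X))\{a,c})))\{a,c} :: ∅
Run σ = ⟨c⟩ on P: start {p0}
  step 1 (c): {p1}
  P completes σ.
Run σ = ⟨c⟩ on Q: start {q0}
  step 1 (c): ∅ (Q stuck)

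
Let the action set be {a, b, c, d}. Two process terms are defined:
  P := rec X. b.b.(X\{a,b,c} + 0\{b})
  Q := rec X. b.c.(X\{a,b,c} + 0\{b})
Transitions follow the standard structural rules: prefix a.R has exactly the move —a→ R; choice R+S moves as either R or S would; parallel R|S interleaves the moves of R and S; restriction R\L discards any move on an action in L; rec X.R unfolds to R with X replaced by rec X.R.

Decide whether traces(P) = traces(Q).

LTS(P): 3 reachable states
  s0 = rec X. b.b.(X\{a,b,c} + 0\{b}) has moves -b-> s1
  s1 = b.((rec X. b.b.(X\{a,b,c} + 0\{b}))\{a,b,c} + 0\{b}) has moves -b-> s2
  s2 = (rec X. b.b.(X\{a,b,c} + 0\{b}))\{a,b,c} + 0\{b} has moves (no moves)
LTS(Q): 3 reachable states
  t0 = rec X. b.c.(X\{a,b,c} + 0\{b}) has moves -b-> t1
  t1 = c.((rec X. b.c.(X\{a,b,c} + 0\{b}))\{a,b,c} + 0\{b}) has moves -c-> t2
  t2 = (rec X. b.c.(X\{a,b,c} + 0\{b}))\{a,b,c} + 0\{b} has moves (no moves)
Executing bb from P (initial set {s0}):
  step 1 (b): {s1}
  step 2 (b): {s2}
  — P admits the full trace.
Executing bb from Q (initial set {t0}):
  step 1 (b): {t1}
  step 2 (b): ∅  — Q cannot continue

trace-distinct — witness ⟨bb⟩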